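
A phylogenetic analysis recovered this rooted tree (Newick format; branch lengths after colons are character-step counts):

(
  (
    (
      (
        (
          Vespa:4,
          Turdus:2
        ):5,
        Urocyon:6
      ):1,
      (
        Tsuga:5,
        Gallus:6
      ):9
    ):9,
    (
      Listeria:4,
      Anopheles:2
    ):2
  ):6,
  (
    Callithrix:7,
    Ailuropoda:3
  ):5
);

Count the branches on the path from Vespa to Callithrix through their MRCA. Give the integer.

7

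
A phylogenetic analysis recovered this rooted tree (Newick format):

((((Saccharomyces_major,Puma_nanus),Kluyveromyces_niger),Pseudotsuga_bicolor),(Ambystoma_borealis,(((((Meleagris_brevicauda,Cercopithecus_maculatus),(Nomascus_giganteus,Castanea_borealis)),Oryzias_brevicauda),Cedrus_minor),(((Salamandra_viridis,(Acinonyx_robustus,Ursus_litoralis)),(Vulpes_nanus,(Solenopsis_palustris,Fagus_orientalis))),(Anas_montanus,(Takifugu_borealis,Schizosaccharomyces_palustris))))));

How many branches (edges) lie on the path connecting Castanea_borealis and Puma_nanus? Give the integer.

The MRCA of Castanea_borealis and Puma_nanus is the root of the tree.
From Castanea_borealis up to that node: 7 branches. From Puma_nanus up to the same node: 4 branches. Total: 7 + 4 = 11.

11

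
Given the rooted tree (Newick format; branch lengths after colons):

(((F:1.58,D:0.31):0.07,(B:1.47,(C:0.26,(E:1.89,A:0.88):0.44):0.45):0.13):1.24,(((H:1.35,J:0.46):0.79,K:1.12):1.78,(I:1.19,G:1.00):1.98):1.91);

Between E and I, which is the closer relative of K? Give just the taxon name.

The MRCA of K and I subtends (((H,J),K),(I,G)) (5 taxa).
The MRCA of K and E is the root, subtending the entire tree (11 taxa).
The first is nested inside the second, so K shares a more recent common ancestor with I.

I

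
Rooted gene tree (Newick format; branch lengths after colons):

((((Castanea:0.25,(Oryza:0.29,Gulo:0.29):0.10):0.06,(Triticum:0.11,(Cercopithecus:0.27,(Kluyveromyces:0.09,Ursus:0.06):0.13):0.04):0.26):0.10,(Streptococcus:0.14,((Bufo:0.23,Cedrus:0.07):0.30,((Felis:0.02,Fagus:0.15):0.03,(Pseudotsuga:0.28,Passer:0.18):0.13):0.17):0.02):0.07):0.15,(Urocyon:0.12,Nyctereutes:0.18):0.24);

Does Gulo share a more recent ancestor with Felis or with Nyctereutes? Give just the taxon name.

The MRCA of Gulo and Felis subtends (((Castanea,(Oryza,Gulo)),(Triticum,(Cercopithecus,(Kluyveromyces,Ursus)))),(Streptococcus,((Bufo,Cedrus),((Felis,Fagus),(Pseudotsuga,Passer))))) (14 taxa).
The MRCA of Gulo and Nyctereutes is the root, subtending the entire tree (16 taxa).
The first is nested inside the second, so Gulo shares a more recent common ancestor with Felis.

Felis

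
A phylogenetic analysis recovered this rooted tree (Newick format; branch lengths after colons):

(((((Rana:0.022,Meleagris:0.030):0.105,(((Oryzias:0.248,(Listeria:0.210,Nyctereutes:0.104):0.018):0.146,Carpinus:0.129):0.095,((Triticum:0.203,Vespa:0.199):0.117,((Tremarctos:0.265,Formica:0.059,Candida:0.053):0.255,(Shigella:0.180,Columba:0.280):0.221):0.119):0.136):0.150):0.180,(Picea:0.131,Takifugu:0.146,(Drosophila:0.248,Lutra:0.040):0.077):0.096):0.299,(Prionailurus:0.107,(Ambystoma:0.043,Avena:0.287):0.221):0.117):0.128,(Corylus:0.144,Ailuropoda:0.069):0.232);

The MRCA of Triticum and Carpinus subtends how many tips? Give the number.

11

The MRCA of Triticum and Carpinus is the node subtending (((Oryzias,(Listeria,Nyctereutes)),Carpinus),((Triticum,Vespa),((Tremarctos,Formica,Candida),(Shigella,Columba)))).
That clade contains 11 terminal taxa: Candida, Carpinus, Columba, Formica, Listeria, Nyctereutes, Oryzias, Shigella, Tremarctos, Triticum, Vespa.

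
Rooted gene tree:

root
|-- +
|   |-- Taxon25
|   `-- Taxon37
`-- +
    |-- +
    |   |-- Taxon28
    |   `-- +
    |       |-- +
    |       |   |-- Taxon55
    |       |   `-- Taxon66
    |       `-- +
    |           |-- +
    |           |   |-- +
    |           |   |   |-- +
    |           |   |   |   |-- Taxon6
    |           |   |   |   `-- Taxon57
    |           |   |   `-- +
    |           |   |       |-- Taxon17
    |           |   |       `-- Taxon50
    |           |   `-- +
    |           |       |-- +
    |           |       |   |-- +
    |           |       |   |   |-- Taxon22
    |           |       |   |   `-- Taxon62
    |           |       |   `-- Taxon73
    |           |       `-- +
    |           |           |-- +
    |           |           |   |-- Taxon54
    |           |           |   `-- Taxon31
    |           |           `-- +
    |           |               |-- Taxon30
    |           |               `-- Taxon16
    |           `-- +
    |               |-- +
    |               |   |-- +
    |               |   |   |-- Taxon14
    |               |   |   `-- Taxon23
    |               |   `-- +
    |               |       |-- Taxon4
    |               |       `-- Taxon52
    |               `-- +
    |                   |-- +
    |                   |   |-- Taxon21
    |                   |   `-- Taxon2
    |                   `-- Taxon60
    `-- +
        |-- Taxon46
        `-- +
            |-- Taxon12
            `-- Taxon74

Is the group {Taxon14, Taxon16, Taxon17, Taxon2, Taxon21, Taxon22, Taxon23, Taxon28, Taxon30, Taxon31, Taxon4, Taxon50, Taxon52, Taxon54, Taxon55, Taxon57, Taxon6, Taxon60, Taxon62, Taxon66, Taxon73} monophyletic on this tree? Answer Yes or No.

Yes

The most recent common ancestor of these taxa subtends (Taxon28,((Taxon55,Taxon66),((((Taxon6,Taxon57),(Taxon17,Taxon50)),(((Taxon22,Taxon62),Taxon73),((Taxon54,Taxon31),(Taxon30,Taxon16)))),(((Taxon14,Taxon23),(Taxon4,Taxon52)),((Taxon21,Taxon2),Taxon60))))).
That clade has exactly 21 tips — every listed taxon and nothing else — so the group is monophyletic.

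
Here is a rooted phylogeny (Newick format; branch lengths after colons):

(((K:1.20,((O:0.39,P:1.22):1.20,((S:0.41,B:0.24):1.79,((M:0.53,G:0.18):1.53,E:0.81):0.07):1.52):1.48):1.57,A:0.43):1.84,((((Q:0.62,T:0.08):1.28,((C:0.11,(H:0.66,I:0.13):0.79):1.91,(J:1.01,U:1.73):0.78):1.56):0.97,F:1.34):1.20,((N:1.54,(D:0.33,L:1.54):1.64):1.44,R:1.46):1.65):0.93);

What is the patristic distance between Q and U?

5.97

The path runs Q → … → MRCA → … → U; the MRCA is the node subtending ((Q,T),((C,(H,I)),(J,U))).
Branch lengths along that path: 0.62 + 1.28 + 1.56 + 0.78 + 1.73 = 5.97.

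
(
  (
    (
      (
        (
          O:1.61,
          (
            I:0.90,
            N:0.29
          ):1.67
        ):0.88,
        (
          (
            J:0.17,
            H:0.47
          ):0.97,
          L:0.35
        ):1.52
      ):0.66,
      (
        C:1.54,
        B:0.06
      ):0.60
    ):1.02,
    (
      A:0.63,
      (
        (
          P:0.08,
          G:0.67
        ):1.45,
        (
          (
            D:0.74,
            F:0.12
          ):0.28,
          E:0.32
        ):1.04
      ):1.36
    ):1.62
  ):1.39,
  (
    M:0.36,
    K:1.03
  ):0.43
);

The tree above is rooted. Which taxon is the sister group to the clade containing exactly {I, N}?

O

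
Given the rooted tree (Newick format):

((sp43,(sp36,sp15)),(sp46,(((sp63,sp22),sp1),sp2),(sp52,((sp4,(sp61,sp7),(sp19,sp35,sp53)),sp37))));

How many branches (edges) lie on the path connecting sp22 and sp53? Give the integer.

The MRCA of sp22 and sp53 is the node subtending (sp46,(((sp63,sp22),sp1),sp2),(sp52,((sp4,(sp61,sp7),(sp19,sp35,sp53)),sp37))).
From sp22 up to that node: 4 branches. From sp53 up to the same node: 5 branches. Total: 4 + 5 = 9.

9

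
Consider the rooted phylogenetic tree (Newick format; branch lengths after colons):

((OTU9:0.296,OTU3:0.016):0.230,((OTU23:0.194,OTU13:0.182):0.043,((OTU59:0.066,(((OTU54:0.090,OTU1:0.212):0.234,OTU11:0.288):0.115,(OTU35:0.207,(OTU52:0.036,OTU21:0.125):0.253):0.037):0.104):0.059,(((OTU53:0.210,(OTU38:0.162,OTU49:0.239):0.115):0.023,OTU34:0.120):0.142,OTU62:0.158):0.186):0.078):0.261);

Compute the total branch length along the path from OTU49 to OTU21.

1.283

The path runs OTU49 → … → MRCA → … → OTU21; the MRCA is the node subtending ((OTU59,(((OTU54,OTU1),OTU11),(OTU35,(OTU52,OTU21)))),(((OTU53,(OTU38,OTU49)),OTU34),OTU62)).
Branch lengths along that path: 0.239 + 0.115 + 0.023 + 0.142 + 0.186 + 0.059 + 0.104 + 0.037 + 0.253 + 0.125 = 1.283.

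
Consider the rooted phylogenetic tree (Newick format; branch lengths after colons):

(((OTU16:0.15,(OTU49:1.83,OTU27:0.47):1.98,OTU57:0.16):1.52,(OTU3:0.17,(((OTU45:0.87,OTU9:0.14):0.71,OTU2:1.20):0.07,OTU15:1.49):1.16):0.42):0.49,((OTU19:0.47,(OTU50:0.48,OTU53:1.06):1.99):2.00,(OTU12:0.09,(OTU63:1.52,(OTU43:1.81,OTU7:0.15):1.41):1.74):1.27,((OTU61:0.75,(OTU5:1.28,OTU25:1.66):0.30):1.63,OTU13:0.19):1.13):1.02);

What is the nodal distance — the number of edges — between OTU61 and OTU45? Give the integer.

10

The MRCA of OTU61 and OTU45 is the root of the tree.
From OTU61 up to that node: 4 branches. From OTU45 up to the same node: 6 branches. Total: 4 + 6 = 10.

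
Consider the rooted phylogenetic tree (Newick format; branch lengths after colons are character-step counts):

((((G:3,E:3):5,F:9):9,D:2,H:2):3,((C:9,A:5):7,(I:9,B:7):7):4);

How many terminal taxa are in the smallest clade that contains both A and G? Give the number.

9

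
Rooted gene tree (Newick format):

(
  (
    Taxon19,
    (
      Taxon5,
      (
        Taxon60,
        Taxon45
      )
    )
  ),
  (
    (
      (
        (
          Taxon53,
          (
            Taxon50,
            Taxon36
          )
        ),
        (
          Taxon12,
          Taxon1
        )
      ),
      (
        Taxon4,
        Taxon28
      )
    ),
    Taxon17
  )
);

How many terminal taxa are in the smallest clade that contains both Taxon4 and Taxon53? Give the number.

The MRCA of Taxon4 and Taxon53 is the node subtending (((Taxon53,(Taxon50,Taxon36)),(Taxon12,Taxon1)),(Taxon4,Taxon28)).
That clade contains 7 terminal taxa: Taxon1, Taxon12, Taxon28, Taxon36, Taxon4, Taxon50, Taxon53.

7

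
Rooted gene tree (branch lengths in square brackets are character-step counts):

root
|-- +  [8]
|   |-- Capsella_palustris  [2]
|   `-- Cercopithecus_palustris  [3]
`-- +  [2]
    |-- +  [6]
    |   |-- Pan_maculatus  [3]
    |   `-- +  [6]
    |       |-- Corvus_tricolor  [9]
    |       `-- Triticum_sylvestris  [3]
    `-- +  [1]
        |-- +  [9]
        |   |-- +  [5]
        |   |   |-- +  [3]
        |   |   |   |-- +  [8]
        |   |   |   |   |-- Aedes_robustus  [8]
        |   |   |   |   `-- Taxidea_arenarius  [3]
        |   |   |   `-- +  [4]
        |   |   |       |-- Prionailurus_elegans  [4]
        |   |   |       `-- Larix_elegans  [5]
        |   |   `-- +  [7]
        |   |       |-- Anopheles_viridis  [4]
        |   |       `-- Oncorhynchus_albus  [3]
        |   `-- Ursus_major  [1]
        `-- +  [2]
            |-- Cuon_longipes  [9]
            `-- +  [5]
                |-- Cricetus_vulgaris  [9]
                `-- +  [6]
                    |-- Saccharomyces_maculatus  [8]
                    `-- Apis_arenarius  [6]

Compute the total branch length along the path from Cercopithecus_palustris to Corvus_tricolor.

The path runs Cercopithecus_palustris → … → MRCA → … → Corvus_tricolor; the MRCA is the root of the tree.
Branch lengths along that path: 3 + 8 + 2 + 6 + 6 + 9 = 34.

34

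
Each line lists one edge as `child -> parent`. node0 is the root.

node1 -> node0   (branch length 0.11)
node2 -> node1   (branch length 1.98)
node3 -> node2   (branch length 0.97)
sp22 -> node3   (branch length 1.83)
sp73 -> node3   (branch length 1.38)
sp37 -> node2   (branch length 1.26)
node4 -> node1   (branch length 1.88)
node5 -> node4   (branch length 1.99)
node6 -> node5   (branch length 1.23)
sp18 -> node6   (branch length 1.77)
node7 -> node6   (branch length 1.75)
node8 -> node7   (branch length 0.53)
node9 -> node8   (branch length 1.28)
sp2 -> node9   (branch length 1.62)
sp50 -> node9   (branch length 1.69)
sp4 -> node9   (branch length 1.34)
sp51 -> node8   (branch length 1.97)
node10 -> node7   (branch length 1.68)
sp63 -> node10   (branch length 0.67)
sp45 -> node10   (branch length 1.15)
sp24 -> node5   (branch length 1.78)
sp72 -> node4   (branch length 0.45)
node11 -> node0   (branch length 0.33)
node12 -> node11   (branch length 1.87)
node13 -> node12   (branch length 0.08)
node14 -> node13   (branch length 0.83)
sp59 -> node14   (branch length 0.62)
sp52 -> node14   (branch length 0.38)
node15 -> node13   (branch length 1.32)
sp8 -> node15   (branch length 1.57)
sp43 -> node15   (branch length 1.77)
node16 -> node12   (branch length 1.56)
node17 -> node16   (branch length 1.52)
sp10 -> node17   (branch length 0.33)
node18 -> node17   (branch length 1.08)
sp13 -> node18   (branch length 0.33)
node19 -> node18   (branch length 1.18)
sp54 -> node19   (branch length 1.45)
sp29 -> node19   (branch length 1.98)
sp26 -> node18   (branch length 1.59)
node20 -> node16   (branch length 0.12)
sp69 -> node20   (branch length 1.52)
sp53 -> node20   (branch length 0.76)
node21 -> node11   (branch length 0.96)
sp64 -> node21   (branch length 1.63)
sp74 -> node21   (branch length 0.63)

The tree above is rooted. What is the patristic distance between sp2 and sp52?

The path runs sp2 → … → MRCA → … → sp52; the MRCA is the root of the tree.
Branch lengths along that path: 1.62 + 1.28 + 0.53 + 1.75 + 1.23 + 1.99 + 1.88 + 0.11 + 0.33 + 1.87 + 0.08 + 0.83 + 0.38 = 13.88.

13.88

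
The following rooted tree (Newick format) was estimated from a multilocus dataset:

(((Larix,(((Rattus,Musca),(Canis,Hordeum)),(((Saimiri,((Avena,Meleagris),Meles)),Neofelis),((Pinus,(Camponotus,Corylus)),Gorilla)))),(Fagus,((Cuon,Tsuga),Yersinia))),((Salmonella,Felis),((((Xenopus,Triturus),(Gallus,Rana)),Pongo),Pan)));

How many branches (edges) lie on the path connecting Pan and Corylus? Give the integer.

The MRCA of Pan and Corylus is the root of the tree.
From Pan up to that node: 3 branches. From Corylus up to the same node: 8 branches. Total: 3 + 8 = 11.

11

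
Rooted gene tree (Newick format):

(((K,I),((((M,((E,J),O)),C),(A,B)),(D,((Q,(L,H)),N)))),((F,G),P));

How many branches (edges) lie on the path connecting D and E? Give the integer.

8

The MRCA of D and E is the node subtending ((((M,((E,J),O)),C),(A,B)),(D,((Q,(L,H)),N))).
From D up to that node: 2 branches. From E up to the same node: 6 branches. Total: 2 + 6 = 8.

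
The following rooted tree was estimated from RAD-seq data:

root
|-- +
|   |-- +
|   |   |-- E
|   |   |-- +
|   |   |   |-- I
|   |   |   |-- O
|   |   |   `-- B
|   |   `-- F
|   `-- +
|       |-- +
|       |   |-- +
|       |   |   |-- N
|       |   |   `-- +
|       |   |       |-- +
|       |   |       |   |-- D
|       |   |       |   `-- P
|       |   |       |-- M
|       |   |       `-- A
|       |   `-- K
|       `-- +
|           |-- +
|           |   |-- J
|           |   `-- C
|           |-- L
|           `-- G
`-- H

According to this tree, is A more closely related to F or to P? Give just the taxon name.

The MRCA of A and P subtends ((D,P),M,A) (4 taxa).
The MRCA of A and F subtends ((E,(I,O,B),F),(((N,((D,P),M,A)),K),((J,C),L,G))) (15 taxa).
The first is nested inside the second, so A shares a more recent common ancestor with P.

P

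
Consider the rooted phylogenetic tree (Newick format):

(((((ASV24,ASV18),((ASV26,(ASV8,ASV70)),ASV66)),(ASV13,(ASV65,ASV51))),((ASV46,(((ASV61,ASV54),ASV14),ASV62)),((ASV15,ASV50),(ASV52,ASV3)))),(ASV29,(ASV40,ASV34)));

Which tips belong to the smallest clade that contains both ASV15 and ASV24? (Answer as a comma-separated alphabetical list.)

Tracing ASV15: it sits inside (ASV15,ASV50).
Tracing ASV24: it sits inside (ASV24,ASV18).
The smallest clade enclosing both is ((((ASV24,ASV18),((ASV26,(ASV8,ASV70)),ASV66)),(ASV13,(ASV65,ASV51))),((ASV46,(((ASV61,ASV54),ASV14),ASV62)),((ASV15,ASV50),(ASV52,ASV3)))); the answer is its 18 terminal taxa in alphabetical order.

ASV13, ASV14, ASV15, ASV18, ASV24, ASV26, ASV3, ASV46, ASV50, ASV51, ASV52, ASV54, ASV61, ASV62, ASV65, ASV66, ASV70, ASV8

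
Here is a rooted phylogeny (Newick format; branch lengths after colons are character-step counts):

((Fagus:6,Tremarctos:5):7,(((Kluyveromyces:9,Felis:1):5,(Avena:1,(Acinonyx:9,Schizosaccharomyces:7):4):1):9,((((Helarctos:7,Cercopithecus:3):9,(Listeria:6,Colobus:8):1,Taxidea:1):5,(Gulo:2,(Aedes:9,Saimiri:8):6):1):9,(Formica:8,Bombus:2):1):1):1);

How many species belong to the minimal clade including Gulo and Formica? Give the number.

10

The MRCA of Gulo and Formica is the node subtending ((((Helarctos,Cercopithecus),(Listeria,Colobus),Taxidea),(Gulo,(Aedes,Saimiri))),(Formica,Bombus)).
That clade contains 10 terminal taxa: Aedes, Bombus, Cercopithecus, Colobus, Formica, Gulo, Helarctos, Listeria, Saimiri, Taxidea.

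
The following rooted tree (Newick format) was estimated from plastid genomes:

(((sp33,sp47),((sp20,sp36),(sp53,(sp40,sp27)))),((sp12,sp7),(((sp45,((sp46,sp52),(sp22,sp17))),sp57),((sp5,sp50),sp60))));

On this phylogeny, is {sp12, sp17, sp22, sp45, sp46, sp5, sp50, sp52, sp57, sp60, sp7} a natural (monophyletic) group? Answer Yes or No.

Yes

The most recent common ancestor of these taxa subtends ((sp12,sp7),(((sp45,((sp46,sp52),(sp22,sp17))),sp57),((sp5,sp50),sp60))).
That clade has exactly 11 tips — every listed taxon and nothing else — so the group is monophyletic.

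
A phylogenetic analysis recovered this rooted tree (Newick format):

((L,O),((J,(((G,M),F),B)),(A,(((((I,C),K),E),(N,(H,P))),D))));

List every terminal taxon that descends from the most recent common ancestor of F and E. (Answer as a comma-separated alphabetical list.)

Tracing F: it sits inside ((G,M),F).
Tracing E: it sits inside (((I,C),K),E).
The smallest clade enclosing both is ((J,(((G,M),F),B)),(A,(((((I,C),K),E),(N,(H,P))),D))); the answer is its 14 terminal taxa in alphabetical order.

A, B, C, D, E, F, G, H, I, J, K, M, N, P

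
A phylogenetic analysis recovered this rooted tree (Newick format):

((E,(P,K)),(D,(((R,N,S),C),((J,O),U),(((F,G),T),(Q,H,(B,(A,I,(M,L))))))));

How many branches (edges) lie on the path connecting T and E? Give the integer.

7

The MRCA of T and E is the root of the tree.
From T up to that node: 5 branches. From E up to the same node: 2 branches. Total: 5 + 2 = 7.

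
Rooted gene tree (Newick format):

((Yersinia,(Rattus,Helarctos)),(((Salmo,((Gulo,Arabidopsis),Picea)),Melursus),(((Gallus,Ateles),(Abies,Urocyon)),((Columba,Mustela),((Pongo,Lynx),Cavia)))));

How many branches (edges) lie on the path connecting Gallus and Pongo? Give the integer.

7

The MRCA of Gallus and Pongo is the node subtending (((Gallus,Ateles),(Abies,Urocyon)),((Columba,Mustela),((Pongo,Lynx),Cavia))).
From Gallus up to that node: 3 branches. From Pongo up to the same node: 4 branches. Total: 3 + 4 = 7.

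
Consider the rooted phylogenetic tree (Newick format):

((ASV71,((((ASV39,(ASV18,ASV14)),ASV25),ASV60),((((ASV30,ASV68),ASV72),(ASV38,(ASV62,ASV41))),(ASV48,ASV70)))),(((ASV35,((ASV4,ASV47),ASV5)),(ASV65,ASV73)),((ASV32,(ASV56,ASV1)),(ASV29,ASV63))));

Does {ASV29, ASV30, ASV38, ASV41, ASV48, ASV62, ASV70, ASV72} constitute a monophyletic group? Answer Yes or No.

No

The MRCA of the listed taxa is the root, so the smallest clade containing them is the whole tree.
That clade also contains ASV1, ASV14, ASV18, ASV25, ASV32, ASV35, ASV39, ASV4, ASV47, ASV5, ASV56, ASV60, ASV63, ASV65, ASV68, ASV71, ASV73, which are not in the proposed group, so the group is not monophyletic.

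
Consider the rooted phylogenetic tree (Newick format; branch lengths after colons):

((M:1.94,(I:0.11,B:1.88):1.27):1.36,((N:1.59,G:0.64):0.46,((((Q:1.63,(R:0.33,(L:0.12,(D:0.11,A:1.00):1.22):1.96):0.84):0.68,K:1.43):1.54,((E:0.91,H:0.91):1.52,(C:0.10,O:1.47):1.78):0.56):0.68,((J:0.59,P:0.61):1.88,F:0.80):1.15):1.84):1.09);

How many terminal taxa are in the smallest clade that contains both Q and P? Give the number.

13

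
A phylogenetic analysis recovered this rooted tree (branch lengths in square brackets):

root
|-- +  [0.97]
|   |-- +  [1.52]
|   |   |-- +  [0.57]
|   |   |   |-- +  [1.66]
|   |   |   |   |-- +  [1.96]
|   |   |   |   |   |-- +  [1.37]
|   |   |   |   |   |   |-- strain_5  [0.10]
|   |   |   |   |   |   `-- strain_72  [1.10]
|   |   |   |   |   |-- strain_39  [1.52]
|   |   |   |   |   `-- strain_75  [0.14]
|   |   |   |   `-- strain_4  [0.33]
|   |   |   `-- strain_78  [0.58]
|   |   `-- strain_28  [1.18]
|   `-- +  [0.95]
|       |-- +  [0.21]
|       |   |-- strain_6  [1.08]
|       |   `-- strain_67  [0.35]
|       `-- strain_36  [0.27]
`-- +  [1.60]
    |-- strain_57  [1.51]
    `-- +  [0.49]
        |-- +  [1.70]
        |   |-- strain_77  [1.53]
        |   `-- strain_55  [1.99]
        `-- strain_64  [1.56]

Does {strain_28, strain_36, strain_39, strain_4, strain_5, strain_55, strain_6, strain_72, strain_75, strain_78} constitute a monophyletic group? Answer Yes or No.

The MRCA of the listed taxa is the root, so the smallest clade containing them is the whole tree.
That clade also contains strain_57, strain_64, strain_67, strain_77, which are not in the proposed group, so the group is not monophyletic.

No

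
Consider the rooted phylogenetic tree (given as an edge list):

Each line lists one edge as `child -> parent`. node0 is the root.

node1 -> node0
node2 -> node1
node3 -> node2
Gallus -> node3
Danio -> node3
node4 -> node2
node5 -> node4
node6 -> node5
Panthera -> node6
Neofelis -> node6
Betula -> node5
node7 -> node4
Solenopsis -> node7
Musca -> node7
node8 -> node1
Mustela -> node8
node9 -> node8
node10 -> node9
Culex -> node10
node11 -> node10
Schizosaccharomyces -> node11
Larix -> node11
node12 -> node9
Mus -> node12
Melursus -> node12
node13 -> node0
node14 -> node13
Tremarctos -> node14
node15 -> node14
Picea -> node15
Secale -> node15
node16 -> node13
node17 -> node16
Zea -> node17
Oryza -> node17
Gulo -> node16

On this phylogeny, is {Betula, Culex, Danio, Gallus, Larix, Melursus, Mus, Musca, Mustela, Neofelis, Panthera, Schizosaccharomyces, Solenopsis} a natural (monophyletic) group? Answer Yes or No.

The most recent common ancestor of these taxa subtends (((Gallus,Danio),(((Panthera,Neofelis),Betula),(Solenopsis,Musca))),(Mustela,((Culex,(Schizosaccharomyces,Larix)),(Mus,Melursus)))).
That clade has exactly 13 tips — every listed taxon and nothing else — so the group is monophyletic.

Yes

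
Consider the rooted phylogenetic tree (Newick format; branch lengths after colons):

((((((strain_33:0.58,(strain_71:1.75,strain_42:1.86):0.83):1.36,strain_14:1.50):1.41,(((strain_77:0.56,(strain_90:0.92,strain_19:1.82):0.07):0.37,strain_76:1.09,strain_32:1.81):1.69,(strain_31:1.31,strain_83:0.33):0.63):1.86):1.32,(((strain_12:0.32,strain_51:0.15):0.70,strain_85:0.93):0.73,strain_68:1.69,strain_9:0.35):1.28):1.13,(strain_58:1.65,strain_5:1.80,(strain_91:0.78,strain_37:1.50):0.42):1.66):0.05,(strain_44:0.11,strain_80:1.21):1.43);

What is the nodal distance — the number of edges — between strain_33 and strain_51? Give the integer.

The MRCA of strain_33 and strain_51 is the node subtending ((((strain_33,(strain_71,strain_42)),strain_14),(((strain_77,(strain_90,strain_19)),strain_76,strain_32),(strain_31,strain_83))),(((strain_12,strain_51),strain_85),strain_68,strain_9)).
From strain_33 up to that node: 4 branches. From strain_51 up to the same node: 4 branches. Total: 4 + 4 = 8.

8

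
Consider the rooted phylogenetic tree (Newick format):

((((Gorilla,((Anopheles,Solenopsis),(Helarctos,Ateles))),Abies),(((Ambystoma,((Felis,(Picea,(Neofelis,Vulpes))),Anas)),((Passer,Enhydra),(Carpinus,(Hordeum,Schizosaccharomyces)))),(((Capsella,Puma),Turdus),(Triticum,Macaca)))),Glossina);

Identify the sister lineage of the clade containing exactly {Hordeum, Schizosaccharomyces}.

Carpinus

The clade containing exactly {Hordeum, Schizosaccharomyces} attaches to the tree at the node subtending (Carpinus,(Hordeum,Schizosaccharomyces)).
The other lineage descending from that same node — the sister group — is the single tip Carpinus.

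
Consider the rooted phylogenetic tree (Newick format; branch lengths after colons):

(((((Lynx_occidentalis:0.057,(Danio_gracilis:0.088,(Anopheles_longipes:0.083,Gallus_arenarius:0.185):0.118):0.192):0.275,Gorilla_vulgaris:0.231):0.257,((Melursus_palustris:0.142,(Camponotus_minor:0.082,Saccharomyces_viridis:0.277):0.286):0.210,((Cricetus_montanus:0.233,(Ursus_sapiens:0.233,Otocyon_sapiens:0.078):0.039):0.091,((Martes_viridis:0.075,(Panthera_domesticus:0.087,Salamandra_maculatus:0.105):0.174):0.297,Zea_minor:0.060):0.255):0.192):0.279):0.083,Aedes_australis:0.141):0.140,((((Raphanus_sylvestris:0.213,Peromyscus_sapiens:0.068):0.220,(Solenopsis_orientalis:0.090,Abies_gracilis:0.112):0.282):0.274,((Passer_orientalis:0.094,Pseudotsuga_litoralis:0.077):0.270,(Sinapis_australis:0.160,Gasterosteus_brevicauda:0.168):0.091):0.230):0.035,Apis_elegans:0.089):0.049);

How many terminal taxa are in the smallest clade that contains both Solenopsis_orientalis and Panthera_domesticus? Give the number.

25

The MRCA of Solenopsis_orientalis and Panthera_domesticus is the root, so the clade is the entire tree.
That clade contains 25 terminal taxa: Abies_gracilis, Aedes_australis, Anopheles_longipes, Apis_elegans, Camponotus_minor, Cricetus_montanus, Danio_gracilis, Gallus_arenarius, Gasterosteus_brevicauda, Gorilla_vulgaris, Lynx_occidentalis, Martes_viridis, Melursus_palustris, Otocyon_sapiens, Panthera_domesticus, Passer_orientalis, Peromyscus_sapiens, Pseudotsuga_litoralis, Raphanus_sylvestris, Saccharomyces_viridis, Salamandra_maculatus, Sinapis_australis, Solenopsis_orientalis, Ursus_sapiens, Zea_minor.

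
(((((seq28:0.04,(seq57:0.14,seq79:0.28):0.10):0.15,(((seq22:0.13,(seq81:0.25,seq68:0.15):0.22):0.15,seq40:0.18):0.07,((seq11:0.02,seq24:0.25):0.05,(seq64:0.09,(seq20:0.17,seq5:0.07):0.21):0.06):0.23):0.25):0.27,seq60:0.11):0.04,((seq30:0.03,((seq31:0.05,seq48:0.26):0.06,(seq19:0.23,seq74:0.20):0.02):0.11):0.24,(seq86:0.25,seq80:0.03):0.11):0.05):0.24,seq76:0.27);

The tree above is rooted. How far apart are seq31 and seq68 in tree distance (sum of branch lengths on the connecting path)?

1.66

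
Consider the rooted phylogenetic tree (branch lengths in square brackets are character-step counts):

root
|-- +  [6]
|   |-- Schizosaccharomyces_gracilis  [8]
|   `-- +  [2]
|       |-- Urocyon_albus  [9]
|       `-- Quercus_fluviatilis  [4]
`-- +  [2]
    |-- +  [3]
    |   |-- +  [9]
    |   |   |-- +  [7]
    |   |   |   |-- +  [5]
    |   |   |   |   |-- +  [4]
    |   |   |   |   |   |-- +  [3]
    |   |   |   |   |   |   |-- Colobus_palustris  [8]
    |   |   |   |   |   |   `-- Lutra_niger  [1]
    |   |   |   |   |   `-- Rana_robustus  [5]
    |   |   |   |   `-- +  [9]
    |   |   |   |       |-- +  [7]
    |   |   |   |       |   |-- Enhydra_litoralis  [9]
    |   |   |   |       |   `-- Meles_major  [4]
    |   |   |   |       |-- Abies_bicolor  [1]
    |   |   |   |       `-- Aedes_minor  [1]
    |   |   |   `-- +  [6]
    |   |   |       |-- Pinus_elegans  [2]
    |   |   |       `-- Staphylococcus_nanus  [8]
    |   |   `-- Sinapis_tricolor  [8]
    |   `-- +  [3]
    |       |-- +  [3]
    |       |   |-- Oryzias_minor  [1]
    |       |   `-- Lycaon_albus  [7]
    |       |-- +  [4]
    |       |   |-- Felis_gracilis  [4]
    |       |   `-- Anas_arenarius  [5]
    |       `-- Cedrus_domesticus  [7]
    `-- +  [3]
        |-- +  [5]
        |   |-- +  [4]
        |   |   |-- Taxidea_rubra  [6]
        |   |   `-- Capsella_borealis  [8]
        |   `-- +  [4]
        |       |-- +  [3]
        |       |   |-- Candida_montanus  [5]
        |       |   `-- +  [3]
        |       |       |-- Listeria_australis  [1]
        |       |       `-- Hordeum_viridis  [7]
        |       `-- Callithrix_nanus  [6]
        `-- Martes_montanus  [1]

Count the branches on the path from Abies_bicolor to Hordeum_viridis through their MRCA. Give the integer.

The MRCA of Abies_bicolor and Hordeum_viridis is the node subtending (((((((Colobus_palustris,Lutra_niger),Rana_robustus),((Enhydra_litoralis,Meles_major),Abies_bicolor,Aedes_minor)),(Pinus_elegans,Staphylococcus_nanus)),Sinapis_tricolor),((Oryzias_minor,Lycaon_albus),(Felis_gracilis,Anas_arenarius),Cedrus_domesticus)),(((Taxidea_rubra,Capsella_borealis),((Candida_montanus,(Listeria_australis,Hordeum_viridis)),Callithrix_nanus)),Martes_montanus)).
From Abies_bicolor up to that node: 6 branches. From Hordeum_viridis up to the same node: 6 branches. Total: 6 + 6 = 12.

12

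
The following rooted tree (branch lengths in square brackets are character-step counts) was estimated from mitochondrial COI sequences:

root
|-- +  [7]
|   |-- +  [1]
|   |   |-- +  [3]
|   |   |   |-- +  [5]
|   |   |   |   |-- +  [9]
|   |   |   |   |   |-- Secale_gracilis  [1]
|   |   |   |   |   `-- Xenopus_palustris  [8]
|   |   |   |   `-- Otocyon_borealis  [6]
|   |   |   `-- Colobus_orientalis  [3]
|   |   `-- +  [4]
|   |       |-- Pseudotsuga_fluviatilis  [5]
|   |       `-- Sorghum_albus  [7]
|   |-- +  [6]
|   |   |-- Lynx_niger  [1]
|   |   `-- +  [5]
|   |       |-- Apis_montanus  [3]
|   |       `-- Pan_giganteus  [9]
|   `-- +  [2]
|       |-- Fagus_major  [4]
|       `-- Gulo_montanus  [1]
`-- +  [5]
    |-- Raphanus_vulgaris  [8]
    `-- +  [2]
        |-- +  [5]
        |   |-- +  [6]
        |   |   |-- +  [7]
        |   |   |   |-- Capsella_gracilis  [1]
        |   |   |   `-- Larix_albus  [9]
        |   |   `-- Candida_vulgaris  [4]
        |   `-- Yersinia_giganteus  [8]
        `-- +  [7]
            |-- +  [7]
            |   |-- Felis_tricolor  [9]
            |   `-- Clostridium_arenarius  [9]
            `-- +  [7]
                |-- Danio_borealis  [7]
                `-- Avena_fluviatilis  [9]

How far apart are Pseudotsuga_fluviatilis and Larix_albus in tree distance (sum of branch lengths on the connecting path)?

The path runs Pseudotsuga_fluviatilis → … → MRCA → … → Larix_albus; the MRCA is the root of the tree.
Branch lengths along that path: 5 + 4 + 1 + 7 + 5 + 2 + 5 + 6 + 7 + 9 = 51.

51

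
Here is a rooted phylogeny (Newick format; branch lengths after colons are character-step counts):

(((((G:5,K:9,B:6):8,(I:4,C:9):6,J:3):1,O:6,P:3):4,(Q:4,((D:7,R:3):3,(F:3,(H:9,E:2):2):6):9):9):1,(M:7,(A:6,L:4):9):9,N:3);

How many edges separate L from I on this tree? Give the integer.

8

The MRCA of L and I is the root of the tree.
From L up to that node: 3 branches. From I up to the same node: 5 branches. Total: 3 + 5 = 8.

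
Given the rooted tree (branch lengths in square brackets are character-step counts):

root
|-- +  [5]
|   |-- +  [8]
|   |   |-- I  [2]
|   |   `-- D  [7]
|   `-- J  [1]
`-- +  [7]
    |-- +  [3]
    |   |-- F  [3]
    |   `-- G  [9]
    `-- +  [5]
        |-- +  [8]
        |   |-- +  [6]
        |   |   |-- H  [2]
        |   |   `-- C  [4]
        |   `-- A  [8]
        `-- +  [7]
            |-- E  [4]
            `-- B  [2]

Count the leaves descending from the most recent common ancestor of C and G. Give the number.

7

The MRCA of C and G is the node subtending ((F,G),(((H,C),A),(E,B))).
That clade contains 7 terminal taxa: A, B, C, E, F, G, H.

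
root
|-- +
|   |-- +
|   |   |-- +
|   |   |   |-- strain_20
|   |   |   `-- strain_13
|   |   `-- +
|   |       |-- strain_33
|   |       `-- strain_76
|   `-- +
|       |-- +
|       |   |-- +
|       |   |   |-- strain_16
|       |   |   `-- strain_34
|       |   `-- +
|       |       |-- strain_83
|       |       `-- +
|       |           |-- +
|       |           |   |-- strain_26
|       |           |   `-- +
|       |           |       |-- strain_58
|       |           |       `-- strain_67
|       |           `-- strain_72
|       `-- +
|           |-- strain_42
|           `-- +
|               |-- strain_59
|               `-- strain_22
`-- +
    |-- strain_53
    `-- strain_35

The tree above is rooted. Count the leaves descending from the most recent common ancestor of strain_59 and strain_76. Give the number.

14

The MRCA of strain_59 and strain_76 is the node subtending (((strain_20,strain_13),(strain_33,strain_76)),(((strain_16,strain_34),(strain_83,((strain_26,(strain_58,strain_67)),strain_72))),(strain_42,(strain_59,strain_22)))).
That clade contains 14 terminal taxa: strain_13, strain_16, strain_20, strain_22, strain_26, strain_33, strain_34, strain_42, strain_58, strain_59, strain_67, strain_72, strain_76, strain_83.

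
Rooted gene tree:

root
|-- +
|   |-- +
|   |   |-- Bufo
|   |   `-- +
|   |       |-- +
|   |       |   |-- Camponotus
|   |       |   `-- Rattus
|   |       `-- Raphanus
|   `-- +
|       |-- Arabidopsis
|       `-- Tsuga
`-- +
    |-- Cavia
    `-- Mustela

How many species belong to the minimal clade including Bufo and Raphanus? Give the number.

The MRCA of Bufo and Raphanus is the node subtending (Bufo,((Camponotus,Rattus),Raphanus)).
That clade contains 4 terminal taxa: Bufo, Camponotus, Raphanus, Rattus.

4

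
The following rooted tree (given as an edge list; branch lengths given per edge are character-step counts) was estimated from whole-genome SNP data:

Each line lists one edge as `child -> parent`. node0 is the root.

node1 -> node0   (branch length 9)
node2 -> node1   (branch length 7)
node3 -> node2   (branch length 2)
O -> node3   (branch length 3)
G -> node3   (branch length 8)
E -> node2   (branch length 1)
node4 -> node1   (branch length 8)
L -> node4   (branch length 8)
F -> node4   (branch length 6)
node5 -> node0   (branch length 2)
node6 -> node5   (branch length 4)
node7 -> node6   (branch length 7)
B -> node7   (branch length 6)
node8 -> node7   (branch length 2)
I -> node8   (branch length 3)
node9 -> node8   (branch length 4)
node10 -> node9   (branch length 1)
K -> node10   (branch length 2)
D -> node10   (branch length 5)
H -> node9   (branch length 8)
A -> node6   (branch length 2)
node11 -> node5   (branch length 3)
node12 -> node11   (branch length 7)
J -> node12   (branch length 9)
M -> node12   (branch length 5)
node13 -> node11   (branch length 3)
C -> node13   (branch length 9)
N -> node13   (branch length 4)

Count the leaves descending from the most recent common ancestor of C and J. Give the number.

4

The MRCA of C and J is the node subtending ((J,M),(C,N)).
That clade contains 4 terminal taxa: C, J, M, N.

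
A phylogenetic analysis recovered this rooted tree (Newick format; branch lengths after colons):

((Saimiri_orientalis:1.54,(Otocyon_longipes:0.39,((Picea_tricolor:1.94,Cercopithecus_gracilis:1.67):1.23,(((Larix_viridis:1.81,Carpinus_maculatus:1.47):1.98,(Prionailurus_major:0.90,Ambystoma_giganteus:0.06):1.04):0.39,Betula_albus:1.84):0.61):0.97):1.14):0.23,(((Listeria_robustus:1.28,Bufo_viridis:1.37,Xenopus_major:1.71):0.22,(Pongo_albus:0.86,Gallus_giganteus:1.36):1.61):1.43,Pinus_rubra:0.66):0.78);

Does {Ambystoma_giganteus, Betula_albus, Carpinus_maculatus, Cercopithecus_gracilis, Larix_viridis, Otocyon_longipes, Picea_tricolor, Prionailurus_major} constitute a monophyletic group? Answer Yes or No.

The most recent common ancestor of these taxa subtends (Otocyon_longipes,((Picea_tricolor,Cercopithecus_gracilis),(((Larix_viridis,Carpinus_maculatus),(Prionailurus_major,Ambystoma_giganteus)),Betula_albus))).
That clade has exactly 8 tips — every listed taxon and nothing else — so the group is monophyletic.

Yes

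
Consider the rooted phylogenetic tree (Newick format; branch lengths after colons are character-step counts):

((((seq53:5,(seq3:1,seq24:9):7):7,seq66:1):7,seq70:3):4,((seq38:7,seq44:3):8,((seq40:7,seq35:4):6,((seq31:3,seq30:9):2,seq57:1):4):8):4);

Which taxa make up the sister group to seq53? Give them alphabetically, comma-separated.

seq53 attaches to the tree at the node subtending (seq53,(seq3,seq24)).
The other lineage descending from that same node — the sister group — is (seq3,seq24); its 2 tips in alphabetical order are the answer.

seq24, seq3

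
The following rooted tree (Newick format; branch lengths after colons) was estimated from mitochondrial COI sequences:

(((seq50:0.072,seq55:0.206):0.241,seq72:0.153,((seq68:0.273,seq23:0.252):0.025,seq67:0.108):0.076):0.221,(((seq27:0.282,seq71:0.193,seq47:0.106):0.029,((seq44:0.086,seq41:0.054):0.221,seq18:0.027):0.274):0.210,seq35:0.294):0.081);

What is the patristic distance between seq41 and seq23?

1.414

The path runs seq41 → … → MRCA → … → seq23; the MRCA is the root of the tree.
Branch lengths along that path: 0.054 + 0.221 + 0.274 + 0.210 + 0.081 + 0.221 + 0.076 + 0.025 + 0.252 = 1.414.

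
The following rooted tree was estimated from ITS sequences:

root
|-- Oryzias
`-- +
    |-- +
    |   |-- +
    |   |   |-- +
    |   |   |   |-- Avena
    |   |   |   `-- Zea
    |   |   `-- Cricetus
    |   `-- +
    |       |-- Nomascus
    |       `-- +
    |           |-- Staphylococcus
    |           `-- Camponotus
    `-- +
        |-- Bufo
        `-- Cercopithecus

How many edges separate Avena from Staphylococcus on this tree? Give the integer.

6

The MRCA of Avena and Staphylococcus is the node subtending (((Avena,Zea),Cricetus),(Nomascus,(Staphylococcus,Camponotus))).
From Avena up to that node: 3 branches. From Staphylococcus up to the same node: 3 branches. Total: 3 + 3 = 6.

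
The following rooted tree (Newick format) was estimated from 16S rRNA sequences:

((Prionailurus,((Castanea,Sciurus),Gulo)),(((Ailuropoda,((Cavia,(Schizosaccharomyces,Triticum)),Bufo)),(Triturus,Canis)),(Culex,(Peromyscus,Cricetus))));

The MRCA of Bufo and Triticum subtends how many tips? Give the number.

4

The MRCA of Bufo and Triticum is the node subtending ((Cavia,(Schizosaccharomyces,Triticum)),Bufo).
That clade contains 4 terminal taxa: Bufo, Cavia, Schizosaccharomyces, Triticum.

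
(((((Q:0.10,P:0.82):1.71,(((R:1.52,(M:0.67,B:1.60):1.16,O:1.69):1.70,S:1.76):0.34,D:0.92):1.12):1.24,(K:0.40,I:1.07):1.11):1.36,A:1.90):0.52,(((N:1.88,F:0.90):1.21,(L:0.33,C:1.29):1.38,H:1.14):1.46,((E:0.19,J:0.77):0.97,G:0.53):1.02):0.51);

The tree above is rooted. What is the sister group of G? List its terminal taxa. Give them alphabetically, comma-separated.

E, J

G attaches to the tree at the node subtending ((E,J),G).
The other lineage descending from that same node — the sister group — is (E,J); its 2 tips in alphabetical order are the answer.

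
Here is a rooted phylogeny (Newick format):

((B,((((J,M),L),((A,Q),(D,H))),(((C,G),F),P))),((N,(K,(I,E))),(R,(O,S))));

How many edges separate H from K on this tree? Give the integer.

The MRCA of H and K is the root of the tree.
From H up to that node: 6 branches. From K up to the same node: 4 branches. Total: 6 + 4 = 10.

10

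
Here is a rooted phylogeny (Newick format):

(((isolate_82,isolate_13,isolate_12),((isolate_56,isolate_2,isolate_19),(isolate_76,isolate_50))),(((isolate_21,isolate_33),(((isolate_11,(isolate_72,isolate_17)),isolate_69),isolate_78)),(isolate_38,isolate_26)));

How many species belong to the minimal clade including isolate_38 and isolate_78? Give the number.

9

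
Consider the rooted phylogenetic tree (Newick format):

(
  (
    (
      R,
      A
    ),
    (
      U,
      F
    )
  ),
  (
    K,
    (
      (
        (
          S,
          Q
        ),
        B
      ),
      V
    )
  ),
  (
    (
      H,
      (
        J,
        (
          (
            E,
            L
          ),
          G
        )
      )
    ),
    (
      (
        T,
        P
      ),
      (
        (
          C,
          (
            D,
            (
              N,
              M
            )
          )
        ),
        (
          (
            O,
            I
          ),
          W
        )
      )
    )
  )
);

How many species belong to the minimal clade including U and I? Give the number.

23

The MRCA of U and I is the root, so the clade is the entire tree.
That clade contains 23 terminal taxa: A, B, C, D, E, F, G, H, I, J, K, L, M, N, O, P, Q, R, S, T, U, V, W.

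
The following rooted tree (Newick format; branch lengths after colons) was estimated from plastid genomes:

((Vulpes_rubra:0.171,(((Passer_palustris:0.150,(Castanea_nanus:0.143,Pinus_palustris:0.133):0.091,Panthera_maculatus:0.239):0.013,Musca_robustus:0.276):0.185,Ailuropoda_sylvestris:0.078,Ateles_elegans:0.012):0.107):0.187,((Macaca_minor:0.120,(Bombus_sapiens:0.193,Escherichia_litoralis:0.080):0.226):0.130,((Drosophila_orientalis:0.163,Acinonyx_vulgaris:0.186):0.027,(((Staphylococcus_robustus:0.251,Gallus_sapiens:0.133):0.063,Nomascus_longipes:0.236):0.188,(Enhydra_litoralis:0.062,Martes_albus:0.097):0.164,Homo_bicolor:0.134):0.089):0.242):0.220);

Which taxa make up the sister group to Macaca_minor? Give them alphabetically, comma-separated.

Bombus_sapiens, Escherichia_litoralis

Macaca_minor attaches to the tree at the node subtending (Macaca_minor,(Bombus_sapiens,Escherichia_litoralis)).
The other lineage descending from that same node — the sister group — is (Bombus_sapiens,Escherichia_litoralis); its 2 tips in alphabetical order are the answer.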